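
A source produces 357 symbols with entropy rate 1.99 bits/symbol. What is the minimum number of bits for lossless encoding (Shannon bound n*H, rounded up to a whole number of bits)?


Minimum bits >= n * H = 357 * 1.99 = 710.43, rounded up to a whole number of bits = 711

711 bits


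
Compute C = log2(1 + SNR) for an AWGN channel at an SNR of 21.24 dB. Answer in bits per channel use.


SNR_linear = 10^(21.24/10) = 133.0454; C = log2(1 + SNR_linear) = log2(1 + 133.0454) = 7.0666

7.0666 bits/channel use


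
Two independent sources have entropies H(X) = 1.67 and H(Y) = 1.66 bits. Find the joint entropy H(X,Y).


For independent variables, H(X,Y) = H(X) + H(Y) = 1.67 + 1.66 = 3.33

3.33 bits


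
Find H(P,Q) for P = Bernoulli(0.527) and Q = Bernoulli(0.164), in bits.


H(P,Q) = -p*log2(q) - (1-p)*log2(1-q). -0.527*log2(0.164) = 1.374538; -0.473*log2(0.836) = 0.122235. H(P,Q) = 1.374538 + 0.122235 = 1.4968

1.4968 bits


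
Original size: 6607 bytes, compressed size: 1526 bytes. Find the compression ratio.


Ratio = original / compressed = 6607 / 1526 = 4.3296

4.3296


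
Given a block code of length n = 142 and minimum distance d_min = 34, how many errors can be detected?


Detection capability = d_min - 1 = 34 - 1 = 33

33 errors


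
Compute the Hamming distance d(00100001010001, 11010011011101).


Count differing positions: ^ ^ ^ ^ . . ^ . . . ^ ^ . . = 7 differences

7


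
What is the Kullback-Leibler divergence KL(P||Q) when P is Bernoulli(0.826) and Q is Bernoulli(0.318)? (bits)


KL = p*log2(p/q) + (1-p)*log2((1-p)/(1-q)) = 0.826*log2(0.826/0.318) + 0.174*log2(0.174/0.682) = 0.7946

0.7946 bits


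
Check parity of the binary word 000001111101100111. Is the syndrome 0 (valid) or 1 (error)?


Syndrome = XOR of all bits = 0 XOR 0 XOR 0 XOR 0 XOR 0 XOR 1 XOR 1 XOR 1 XOR 1 XOR 1 XOR 0 XOR 1 XOR 1 XOR 0 XOR 0 XOR 1 XOR 1 XOR 1 = 0

0


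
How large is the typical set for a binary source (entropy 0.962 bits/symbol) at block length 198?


log2|A_typical| = nH = 198 * 0.962 = 190.476, so |A_typical| ~ 2^190.476 = 2.183e+57

2.183e+57


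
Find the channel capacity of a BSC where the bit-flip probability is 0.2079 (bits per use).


H(p) = -p*log2(p) - (1-p)*log2(1-p) = -0.2079*log2(0.2079) - 0.7921*log2(0.7921) = 0.471109 + 0.266340 = 0.7374. C = 1 - H(p) = 1 - 0.7374 = 0.2626

0.2626 bits


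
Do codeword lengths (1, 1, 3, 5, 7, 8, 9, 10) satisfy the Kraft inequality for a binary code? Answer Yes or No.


Kraft sum = sum(2^(-l_i)) = 1.1709, need <= 1. Result: violated (a binary prefix-free code with these lengths cannot exist)

No


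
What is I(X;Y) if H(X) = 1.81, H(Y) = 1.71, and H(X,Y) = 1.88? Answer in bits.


I(X;Y) = H(X) + H(Y) - H(X,Y) = 1.81 + 1.71 - 1.88 = 1.64

1.64 bits


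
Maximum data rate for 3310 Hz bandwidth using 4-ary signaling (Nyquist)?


Rate = 2 * B * log2(M) = 2 * 3310 * 2.0 = 13240.0

13240.0 bps


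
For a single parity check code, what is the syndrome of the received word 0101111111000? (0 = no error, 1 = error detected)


Syndrome = XOR of all bits = 0 XOR 1 XOR 0 XOR 1 XOR 1 XOR 1 XOR 1 XOR 1 XOR 1 XOR 1 XOR 0 XOR 0 XOR 0 = 0

0


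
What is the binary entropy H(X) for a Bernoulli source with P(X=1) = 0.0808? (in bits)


H = -p*log2(p) - (1-p)*log2(1-p). -0.0808*log2(0.0808) = 0.293264; -0.9192*log2(0.9192) = 0.111728. H = 0.293264 + 0.111728 = 0.405

0.405 bits


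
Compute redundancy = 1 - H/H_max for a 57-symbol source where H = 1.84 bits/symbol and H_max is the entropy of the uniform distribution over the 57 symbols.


H_max = log2(K) = log2(57) = 5.8329 bits/symbol. Redundancy = 1 - H/H_max = 1 - 1.84/5.8329 = 1 - 0.3155 = 0.6845

0.6845


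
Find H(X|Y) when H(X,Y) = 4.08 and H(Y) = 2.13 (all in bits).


H(X|Y) = H(X,Y) - H(Y) = 4.08 - 2.13 = 1.95

1.95 bits


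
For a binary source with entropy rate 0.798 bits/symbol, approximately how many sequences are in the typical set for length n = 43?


log2|A_typical| = nH = 43 * 0.798 = 34.314, so |A_typical| ~ 2^34.314 = 2.136e+10

2.136e+10


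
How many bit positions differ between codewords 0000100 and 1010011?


Count differing positions: ^ . ^ . ^ ^ ^ = 5 differences

5


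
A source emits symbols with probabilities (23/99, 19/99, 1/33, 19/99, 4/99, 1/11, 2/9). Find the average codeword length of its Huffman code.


Huffman construction (repeatedly merge the two least-probable nodes; each merge adds 1 bit to every symbol beneath it): 1/33 + 4/99 = 7/99; 7/99 + 1/11 = 16/99; 16/99 + 19/99 = 35/99; 19/99 + 2/9 = 41/99; 23/99 + 35/99 = 58/99; 41/99 + 58/99 = 1. Resulting codeword lengths (in the order the probabilities were given): (2, 3, 5, 2, 5, 4, 2). L_avg = sum(p_i * l_i) = 23/99*2 + 19/99*3 + 1/33*5 + 19/99*2 + 4/99*5 + 1/11*4 + 2/9*2 = 256/99 = 2.5859

2.5859 bits


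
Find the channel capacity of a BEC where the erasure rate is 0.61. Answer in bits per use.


C = 1 - epsilon = 1 - 0.61 = 0.39

0.39 bits


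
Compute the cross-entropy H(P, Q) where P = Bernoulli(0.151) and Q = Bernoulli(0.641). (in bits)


H(P,Q) = -p*log2(q) - (1-p)*log2(1-q). -0.151*log2(0.641) = 0.096882; -0.849*log2(0.359) = 1.254775. H(P,Q) = 0.096882 + 1.254775 = 1.3517

1.3517 bits


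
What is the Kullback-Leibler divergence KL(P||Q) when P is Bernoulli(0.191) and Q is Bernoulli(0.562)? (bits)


KL = p*log2(p/q) + (1-p)*log2((1-p)/(1-q)) = 0.191*log2(0.191/0.562) + 0.809*log2(0.809/0.438) = 0.4187

0.4187 bits


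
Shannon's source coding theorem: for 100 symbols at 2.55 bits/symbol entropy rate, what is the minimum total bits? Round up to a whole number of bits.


Minimum bits >= n * H = 100 * 2.55 = 255.0, rounded up to a whole number of bits = 255

255 bits


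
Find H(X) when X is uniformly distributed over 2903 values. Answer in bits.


H = log2(n) = log2(2903) = 11.5033

11.5033 bits


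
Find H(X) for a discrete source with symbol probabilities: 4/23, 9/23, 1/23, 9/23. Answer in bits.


H = -sum(p_i * log2(p_i)). Terms: -(4/23)*log2(4/23) = 0.438880; -(9/23)*log2(9/23) = 0.529684; -(1/23)*log2(1/23) = 0.196677; -(9/23)*log2(9/23) = 0.529684. H = 0.438880 + 0.529684 + 0.196677 + 0.529684 = 1.6949

1.6949 bits


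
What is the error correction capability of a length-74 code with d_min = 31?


Correction capability = floor((d-1)/2) = floor((31-1)/2) = 15

15 errors


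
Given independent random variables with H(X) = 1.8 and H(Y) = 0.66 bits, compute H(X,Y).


For independent variables, H(X,Y) = H(X) + H(Y) = 1.8 + 0.66 = 2.46

2.46 bits


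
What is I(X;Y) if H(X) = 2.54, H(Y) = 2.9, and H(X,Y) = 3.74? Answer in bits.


I(X;Y) = H(X) + H(Y) - H(X,Y) = 2.54 + 2.9 - 3.74 = 1.7

1.7 bits


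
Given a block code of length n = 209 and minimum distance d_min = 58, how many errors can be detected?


Detection capability = d_min - 1 = 58 - 1 = 57

57 errors


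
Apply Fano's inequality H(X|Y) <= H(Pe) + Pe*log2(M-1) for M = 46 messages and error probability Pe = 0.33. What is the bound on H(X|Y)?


H(Pe) = -Pe*log2(Pe) - (1-Pe)*log2(1-Pe) = -0.33*log2(0.33) - 0.67*log2(0.67) = 0.527822 + 0.387104 = 0.9149. Pe*log2(M-1) = 0.33*log2(45) = 1.812312. Bound = H(Pe) + Pe*log2(M-1) = 0.527822 + 0.387104 + 1.812312 = 2.7272

2.7272 bits


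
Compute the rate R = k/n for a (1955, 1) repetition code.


Rate = k/n = 1/1955

1/1955


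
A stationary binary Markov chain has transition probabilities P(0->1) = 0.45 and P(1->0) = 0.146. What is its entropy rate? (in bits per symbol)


Stationary distribution: pi_0 = p10/(p01+p10) = 0.245, pi_1 = 0.755. Entropy rate H' = pi_0*H(p01) + pi_1*H(p10) = 0.245*0.9928 + 0.755*0.5997 = 0.696

0.696 bits/symbol


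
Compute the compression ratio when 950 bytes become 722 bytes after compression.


Ratio = original / compressed = 950 / 722 = 1.3158

1.3158


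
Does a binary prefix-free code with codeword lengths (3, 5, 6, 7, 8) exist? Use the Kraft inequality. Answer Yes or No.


Kraft sum = sum(2^(-l_i)) = 0.1836, need <= 1. Result: satisfied (a binary prefix-free code with these lengths exists)

Yes


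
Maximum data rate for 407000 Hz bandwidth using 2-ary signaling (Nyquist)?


Rate = 2 * B * log2(M) = 2 * 407000 * 1.0 = 814000.0

814000.0 bps


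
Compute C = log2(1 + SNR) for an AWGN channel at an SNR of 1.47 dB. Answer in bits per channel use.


SNR_linear = 10^(1.47/10) = 1.4028; C = log2(1 + SNR_linear) = log2(1 + 1.4028) = 1.2647

1.2647 bits/channel use


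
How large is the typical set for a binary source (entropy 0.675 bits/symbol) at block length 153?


log2|A_typical| = nH = 153 * 0.675 = 103.275, so |A_typical| ~ 2^103.275 = 1.227e+31

1.227e+31


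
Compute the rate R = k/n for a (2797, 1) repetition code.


Rate = k/n = 1/2797

1/2797


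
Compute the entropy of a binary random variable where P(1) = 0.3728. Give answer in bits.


H = -p*log2(p) - (1-p)*log2(1-p). -0.3728*log2(0.3728) = 0.530691; -0.6272*log2(0.6272) = 0.422107. H = 0.530691 + 0.422107 = 0.9528

0.9528 bits


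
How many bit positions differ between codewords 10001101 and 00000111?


Count differing positions: ^ . . . ^ . ^ . = 3 differences

3


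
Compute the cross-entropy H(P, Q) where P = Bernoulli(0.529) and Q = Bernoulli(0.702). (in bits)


H(P,Q) = -p*log2(q) - (1-p)*log2(1-q). -0.529*log2(0.702) = 0.270032; -0.471*log2(0.298) = 0.822656. H(P,Q) = 0.270032 + 0.822656 = 1.0927

1.0927 bits


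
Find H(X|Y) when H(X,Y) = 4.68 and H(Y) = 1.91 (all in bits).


H(X|Y) = H(X,Y) - H(Y) = 4.68 - 1.91 = 2.77

2.77 bits


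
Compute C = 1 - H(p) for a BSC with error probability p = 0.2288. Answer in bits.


H(p) = -p*log2(p) - (1-p)*log2(1-p) = -0.2288*log2(0.2288) - 0.7712*log2(0.7712) = 0.486850 + 0.289064 = 0.7759. C = 1 - H(p) = 1 - 0.7759 = 0.2241

0.2241 bits


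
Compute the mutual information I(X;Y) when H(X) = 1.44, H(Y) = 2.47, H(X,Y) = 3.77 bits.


I(X;Y) = H(X) + H(Y) - H(X,Y) = 1.44 + 2.47 - 3.77 = 0.14

0.14 bits


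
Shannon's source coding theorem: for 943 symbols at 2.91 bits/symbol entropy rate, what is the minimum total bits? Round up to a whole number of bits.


Minimum bits >= n * H = 943 * 2.91 = 2744.13, rounded up to a whole number of bits = 2745

2745 bits


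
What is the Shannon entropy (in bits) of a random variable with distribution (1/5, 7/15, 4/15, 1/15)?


H = -sum(p_i * log2(p_i)). Terms: -(1/5)*log2(1/5) = 0.464386; -(7/15)*log2(7/15) = 0.513117; -(4/15)*log2(4/15) = 0.508504; -(1/15)*log2(1/15) = 0.260459. H = 0.464386 + 0.513117 + 0.508504 + 0.260459 = 1.7465

1.7465 bits


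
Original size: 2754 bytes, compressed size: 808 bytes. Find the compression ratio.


Ratio = original / compressed = 2754 / 808 = 3.4084

3.4084


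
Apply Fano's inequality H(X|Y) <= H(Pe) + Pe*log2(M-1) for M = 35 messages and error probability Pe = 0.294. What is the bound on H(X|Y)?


H(Pe) = -Pe*log2(Pe) - (1-Pe)*log2(1-Pe) = -0.294*log2(0.294) - 0.706*log2(0.706) = 0.519237 + 0.354595 = 0.8738. Pe*log2(M-1) = 0.294*log2(34) = 1.495714. Bound = H(Pe) + Pe*log2(M-1) = 0.519237 + 0.354595 + 1.495714 = 2.3695

2.3695 bits


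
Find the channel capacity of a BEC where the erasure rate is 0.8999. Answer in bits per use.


C = 1 - epsilon = 1 - 0.8999 = 0.1001

0.1001 bits


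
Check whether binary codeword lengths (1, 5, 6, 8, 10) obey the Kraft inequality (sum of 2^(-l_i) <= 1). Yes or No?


Kraft sum = sum(2^(-l_i)) = 0.5518, need <= 1. Result: satisfied (a binary prefix-free code with these lengths exists)

Yes


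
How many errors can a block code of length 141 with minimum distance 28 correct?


Correction capability = floor((d-1)/2) = floor((28-1)/2) = 13

13 errors


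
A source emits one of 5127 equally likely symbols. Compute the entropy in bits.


H = log2(n) = log2(5127) = 12.3239

12.3239 bits


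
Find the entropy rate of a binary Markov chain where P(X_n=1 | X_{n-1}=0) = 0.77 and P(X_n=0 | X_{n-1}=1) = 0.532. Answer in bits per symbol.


Stationary distribution: pi_0 = p10/(p01+p10) = 0.4086, pi_1 = 0.5914. Entropy rate H' = pi_0*H(p01) + pi_1*H(p10) = 0.4086*0.778 + 0.5914*0.997 = 0.9075

0.9075 bits/symbol


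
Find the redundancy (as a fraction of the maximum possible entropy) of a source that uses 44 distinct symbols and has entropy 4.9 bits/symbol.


H_max = log2(K) = log2(44) = 5.4594 bits/symbol. Redundancy = 1 - H/H_max = 1 - 4.9/5.4594 = 1 - 0.8975 = 0.1025

0.1025


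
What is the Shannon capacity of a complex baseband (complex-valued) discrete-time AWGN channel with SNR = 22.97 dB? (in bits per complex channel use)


SNR_linear = 10^(22.97/10) = 198.1527; C = log2(1 + SNR_linear) = log2(1 + 198.1527) = 7.6377

7.6377 bits/channel use


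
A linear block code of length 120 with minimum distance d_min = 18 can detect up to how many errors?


Detection capability = d_min - 1 = 18 - 1 = 17

17 errors


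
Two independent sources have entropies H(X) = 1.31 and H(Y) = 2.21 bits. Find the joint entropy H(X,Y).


For independent variables, H(X,Y) = H(X) + H(Y) = 1.31 + 2.21 = 3.52

3.52 bits


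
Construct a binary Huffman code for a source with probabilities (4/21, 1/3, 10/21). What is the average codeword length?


Huffman construction (repeatedly merge the two least-probable nodes; each merge adds 1 bit to every symbol beneath it): 4/21 + 1/3 = 11/21; 10/21 + 11/21 = 1. Resulting codeword lengths (in the order the probabilities were given): (2, 2, 1). L_avg = sum(p_i * l_i) = 4/21*2 + 1/3*2 + 10/21*1 = 32/21 = 1.5238

1.5238 bits


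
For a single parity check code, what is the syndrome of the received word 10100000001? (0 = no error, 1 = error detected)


Syndrome = XOR of all bits = 1 XOR 0 XOR 1 XOR 0 XOR 0 XOR 0 XOR 0 XOR 0 XOR 0 XOR 0 XOR 1 = 1

1


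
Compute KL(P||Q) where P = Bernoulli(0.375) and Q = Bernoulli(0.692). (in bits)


KL = p*log2(p/q) + (1-p)*log2((1-p)/(1-q)) = 0.375*log2(0.375/0.692) + 0.625*log2(0.625/0.308) = 0.3066

0.3066 bits


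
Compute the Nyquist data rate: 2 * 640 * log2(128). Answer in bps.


Rate = 2 * B * log2(M) = 2 * 640 * 7.0 = 8960.0

8960.0 bps


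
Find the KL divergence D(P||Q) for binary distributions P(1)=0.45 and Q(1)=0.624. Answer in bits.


KL = p*log2(p/q) + (1-p)*log2((1-p)/(1-q)) = 0.45*log2(0.45/0.624) + 0.55*log2(0.55/0.376) = 0.0896

0.0896 bits


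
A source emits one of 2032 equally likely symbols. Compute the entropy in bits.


H = log2(n) = log2(2032) = 10.9887

10.9887 bits


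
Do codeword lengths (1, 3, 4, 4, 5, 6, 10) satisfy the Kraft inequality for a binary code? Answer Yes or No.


Kraft sum = sum(2^(-l_i)) = 0.7979, need <= 1. Result: satisfied (a binary prefix-free code with these lengths exists)

Yes


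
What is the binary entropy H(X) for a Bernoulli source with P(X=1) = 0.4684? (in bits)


H = -p*log2(p) - (1-p)*log2(1-p). -0.4684*log2(0.4684) = 0.512517; -0.5316*log2(0.5316) = 0.484600. H = 0.512517 + 0.484600 = 0.9971

0.9971 bits


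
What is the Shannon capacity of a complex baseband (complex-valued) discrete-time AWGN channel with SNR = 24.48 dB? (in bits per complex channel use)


SNR_linear = 10^(24.48/10) = 280.5434; C = log2(1 + SNR_linear) = log2(1 + 280.5434) = 8.1372

8.1372 bits/channel use


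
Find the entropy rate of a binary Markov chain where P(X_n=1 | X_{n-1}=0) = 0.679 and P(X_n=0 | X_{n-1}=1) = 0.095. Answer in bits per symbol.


Stationary distribution: pi_0 = p10/(p01+p10) = 0.1227, pi_1 = 0.8773. Entropy rate H' = pi_0*H(p01) + pi_1*H(p10) = 0.1227*0.9055 + 0.8773*0.4529 = 0.5085

0.5085 bits/symbol


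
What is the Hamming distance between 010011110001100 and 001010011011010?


Count differing positions: . ^ ^ . . ^ ^ . ^ . ^ . ^ ^ . = 8 differences

8


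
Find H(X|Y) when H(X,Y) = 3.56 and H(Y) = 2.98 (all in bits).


H(X|Y) = H(X,Y) - H(Y) = 3.56 - 2.98 = 0.58

0.58 bits


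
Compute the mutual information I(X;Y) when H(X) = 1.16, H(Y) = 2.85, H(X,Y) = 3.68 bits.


I(X;Y) = H(X) + H(Y) - H(X,Y) = 1.16 + 2.85 - 3.68 = 0.33

0.33 bits


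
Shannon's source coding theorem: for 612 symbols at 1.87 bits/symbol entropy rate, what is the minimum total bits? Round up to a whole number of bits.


Minimum bits >= n * H = 612 * 1.87 = 1144.44, rounded up to a whole number of bits = 1145

1145 bits


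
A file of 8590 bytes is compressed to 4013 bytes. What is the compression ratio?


Ratio = original / compressed = 8590 / 4013 = 2.1405

2.1405


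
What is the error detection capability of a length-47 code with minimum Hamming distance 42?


Detection capability = d_min - 1 = 42 - 1 = 41

41 errors


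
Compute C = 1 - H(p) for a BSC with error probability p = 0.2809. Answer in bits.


H(p) = -p*log2(p) - (1-p)*log2(1-p) = -0.2809*log2(0.2809) - 0.7191*log2(0.7191) = 0.514573 + 0.342102 = 0.8567. C = 1 - H(p) = 1 - 0.8567 = 0.1433

0.1433 bits


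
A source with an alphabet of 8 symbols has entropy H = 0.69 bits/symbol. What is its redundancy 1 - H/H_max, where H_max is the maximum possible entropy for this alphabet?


H_max = log2(K) = log2(8) = 3.0 bits/symbol. Redundancy = 1 - H/H_max = 1 - 0.69/3.0 = 1 - 0.23 = 0.77

0.77


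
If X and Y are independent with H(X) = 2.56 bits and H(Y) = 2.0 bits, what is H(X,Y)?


For independent variables, H(X,Y) = H(X) + H(Y) = 2.56 + 2.0 = 4.56

4.56 bits


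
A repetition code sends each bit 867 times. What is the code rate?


Rate = k/n = 1/867

1/867


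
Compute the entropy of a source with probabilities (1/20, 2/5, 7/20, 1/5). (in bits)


H = -sum(p_i * log2(p_i)). Terms: -(1/20)*log2(1/20) = 0.216096; -(2/5)*log2(2/5) = 0.528771; -(7/20)*log2(7/20) = 0.530101; -(1/5)*log2(1/5) = 0.464386. H = 0.216096 + 0.528771 + 0.530101 + 0.464386 = 1.7394

1.7394 bits


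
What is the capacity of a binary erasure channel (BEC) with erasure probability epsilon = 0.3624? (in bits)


C = 1 - epsilon = 1 - 0.3624 = 0.6376

0.6376 bits


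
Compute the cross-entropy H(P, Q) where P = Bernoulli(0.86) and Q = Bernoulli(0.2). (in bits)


H(P,Q) = -p*log2(q) - (1-p)*log2(1-q). -0.86*log2(0.2) = 1.996858; -0.14*log2(0.8) = 0.045070. H(P,Q) = 1.996858 + 0.045070 = 2.0419

2.0419 bits


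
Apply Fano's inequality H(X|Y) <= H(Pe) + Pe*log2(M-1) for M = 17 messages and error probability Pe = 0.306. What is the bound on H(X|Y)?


H(Pe) = -Pe*log2(Pe) - (1-Pe)*log2(1-Pe) = -0.306*log2(0.306) - 0.694*log2(0.694) = 0.522769 + 0.365733 = 0.8885. Pe*log2(M-1) = 0.306*log2(16) = 1.224000. Bound = H(Pe) + Pe*log2(M-1) = 0.522769 + 0.365733 + 1.224000 = 2.1125

2.1125 bits


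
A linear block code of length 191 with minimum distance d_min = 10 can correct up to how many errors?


Correction capability = floor((d-1)/2) = floor((10-1)/2) = 4

4 errors


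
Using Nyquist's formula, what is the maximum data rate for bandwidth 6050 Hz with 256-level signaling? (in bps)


Rate = 2 * B * log2(M) = 2 * 6050 * 8.0 = 96800.0

96800.0 bps


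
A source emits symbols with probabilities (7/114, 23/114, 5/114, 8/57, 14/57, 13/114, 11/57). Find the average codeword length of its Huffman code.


Huffman construction (repeatedly merge the two least-probable nodes; each merge adds 1 bit to every symbol beneath it): 5/114 + 7/114 = 2/19; 2/19 + 13/114 = 25/114; 8/57 + 11/57 = 1/3; 23/114 + 25/114 = 8/19; 14/57 + 1/3 = 11/19; 8/19 + 11/19 = 1. Resulting codeword lengths (in the order the probabilities were given): (4, 2, 4, 3, 2, 3, 3). L_avg = sum(p_i * l_i) = 7/114*4 + 23/114*2 + 5/114*4 + 8/57*3 + 14/57*2 + 13/114*3 + 11/57*3 = 101/38 = 2.6579

2.6579 bits


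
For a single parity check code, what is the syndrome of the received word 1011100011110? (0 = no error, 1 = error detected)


Syndrome = XOR of all bits = 1 XOR 0 XOR 1 XOR 1 XOR 1 XOR 0 XOR 0 XOR 0 XOR 1 XOR 1 XOR 1 XOR 1 XOR 0 = 0

0


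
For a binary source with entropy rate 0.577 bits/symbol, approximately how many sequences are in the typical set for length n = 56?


log2|A_typical| = nH = 56 * 0.577 = 32.312, so |A_typical| ~ 2^32.312 = 5.332e+09

5.332e+09


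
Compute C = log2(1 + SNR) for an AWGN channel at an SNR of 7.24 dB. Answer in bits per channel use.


SNR_linear = 10^(7.24/10) = 5.2966; C = log2(1 + SNR_linear) = log2(1 + 5.2966) = 2.6546

2.6546 bits/channel use


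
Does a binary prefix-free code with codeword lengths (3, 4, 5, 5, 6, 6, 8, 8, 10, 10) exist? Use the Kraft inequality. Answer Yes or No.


Kraft sum = sum(2^(-l_i)) = 0.291, need <= 1. Result: satisfied (a binary prefix-free code with these lengths exists)

Yes


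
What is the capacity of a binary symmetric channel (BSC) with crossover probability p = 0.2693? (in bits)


H(p) = -p*log2(p) - (1-p)*log2(1-p) = -0.2693*log2(0.2693) - 0.7307*log2(0.7307) = 0.509708 + 0.330751 = 0.8405. C = 1 - H(p) = 1 - 0.8405 = 0.1595

0.1595 bits


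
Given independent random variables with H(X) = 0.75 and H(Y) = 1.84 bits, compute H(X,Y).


For independent variables, H(X,Y) = H(X) + H(Y) = 0.75 + 1.84 = 2.59

2.59 bits


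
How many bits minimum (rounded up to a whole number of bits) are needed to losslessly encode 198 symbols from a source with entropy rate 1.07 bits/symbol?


Minimum bits >= n * H = 198 * 1.07 = 211.86, rounded up to a whole number of bits = 212

212 bits


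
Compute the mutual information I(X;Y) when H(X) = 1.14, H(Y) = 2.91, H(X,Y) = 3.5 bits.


I(X;Y) = H(X) + H(Y) - H(X,Y) = 1.14 + 2.91 - 3.5 = 0.55

0.55 bits


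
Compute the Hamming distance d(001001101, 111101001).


Count differing positions: ^ ^ . ^ . . ^ . . = 4 differences

4


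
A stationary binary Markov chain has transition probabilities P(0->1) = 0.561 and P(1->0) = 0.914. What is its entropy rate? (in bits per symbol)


Stationary distribution: pi_0 = p10/(p01+p10) = 0.6197, pi_1 = 0.3803. Entropy rate H' = pi_0*H(p01) + pi_1*H(p10) = 0.6197*0.9892 + 0.3803*0.423 = 0.7739

0.7739 bits/symbol


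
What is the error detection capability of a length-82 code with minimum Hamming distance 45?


Detection capability = d_min - 1 = 45 - 1 = 44

44 errors


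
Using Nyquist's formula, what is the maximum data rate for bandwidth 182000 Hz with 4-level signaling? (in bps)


Rate = 2 * B * log2(M) = 2 * 182000 * 2.0 = 728000.0

728000.0 bps


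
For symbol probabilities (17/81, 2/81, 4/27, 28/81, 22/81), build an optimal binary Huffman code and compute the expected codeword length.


Huffman construction (repeatedly merge the two least-probable nodes; each merge adds 1 bit to every symbol beneath it): 2/81 + 4/27 = 14/81; 14/81 + 17/81 = 31/81; 22/81 + 28/81 = 50/81; 31/81 + 50/81 = 1. Resulting codeword lengths (in the order the probabilities were given): (2, 3, 3, 2, 2). L_avg = sum(p_i * l_i) = 17/81*2 + 2/81*3 + 4/27*3 + 28/81*2 + 22/81*2 = 176/81 = 2.1728

2.1728 bits


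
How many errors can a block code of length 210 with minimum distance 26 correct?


Correction capability = floor((d-1)/2) = floor((26-1)/2) = 12

12 errors


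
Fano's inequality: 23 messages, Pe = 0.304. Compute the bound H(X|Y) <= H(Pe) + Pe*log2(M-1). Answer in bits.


H(Pe) = -Pe*log2(Pe) - (1-Pe)*log2(1-Pe) = -0.304*log2(0.304) - 0.696*log2(0.696) = 0.522228 + 0.363897 = 0.8861. Pe*log2(M-1) = 0.304*log2(22) = 1.355667. Bound = H(Pe) + Pe*log2(M-1) = 0.522228 + 0.363897 + 1.355667 = 2.2418

2.2418 bits


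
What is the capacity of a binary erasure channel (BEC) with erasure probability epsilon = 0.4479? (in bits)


C = 1 - epsilon = 1 - 0.4479 = 0.5521

0.5521 bits


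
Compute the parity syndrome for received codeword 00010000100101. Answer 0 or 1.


Syndrome = XOR of all bits = 0 XOR 0 XOR 0 XOR 1 XOR 0 XOR 0 XOR 0 XOR 0 XOR 1 XOR 0 XOR 0 XOR 1 XOR 0 XOR 1 = 0

0


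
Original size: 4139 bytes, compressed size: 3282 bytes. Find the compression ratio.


Ratio = original / compressed = 4139 / 3282 = 1.2611

1.2611


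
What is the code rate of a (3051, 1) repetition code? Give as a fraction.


Rate = k/n = 1/3051

1/3051


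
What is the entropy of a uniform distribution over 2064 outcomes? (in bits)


H = log2(n) = log2(2064) = 11.0112

11.0112 bits


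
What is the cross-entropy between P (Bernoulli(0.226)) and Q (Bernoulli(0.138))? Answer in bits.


H(P,Q) = -p*log2(q) - (1-p)*log2(1-q). -0.226*log2(0.138) = 0.645741; -0.774*log2(0.862) = 0.165822. H(P,Q) = 0.645741 + 0.165822 = 0.8116

0.8116 bits


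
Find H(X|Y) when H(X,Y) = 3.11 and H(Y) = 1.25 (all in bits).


H(X|Y) = H(X,Y) - H(Y) = 3.11 - 1.25 = 1.86

1.86 bits


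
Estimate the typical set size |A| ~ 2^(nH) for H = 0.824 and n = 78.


log2|A_typical| = nH = 78 * 0.824 = 64.272, so |A_typical| ~ 2^64.272 = 2.227e+19

2.227e+19


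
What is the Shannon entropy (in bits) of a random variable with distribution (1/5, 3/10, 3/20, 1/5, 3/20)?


H = -sum(p_i * log2(p_i)). Terms: -(1/5)*log2(1/5) = 0.464386; -(3/10)*log2(3/10) = 0.521090; -(3/20)*log2(3/20) = 0.410545; -(1/5)*log2(1/5) = 0.464386; -(3/20)*log2(3/20) = 0.410545. H = 0.464386 + 0.521090 + 0.410545 + 0.464386 + 0.410545 = 2.271

2.271 bits


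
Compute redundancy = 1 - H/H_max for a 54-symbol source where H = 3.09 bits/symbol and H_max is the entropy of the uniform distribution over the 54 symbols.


H_max = log2(K) = log2(54) = 5.7549 bits/symbol. Redundancy = 1 - H/H_max = 1 - 3.09/5.7549 = 1 - 0.5369 = 0.4631

0.4631


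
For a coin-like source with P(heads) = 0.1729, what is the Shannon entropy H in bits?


H = -p*log2(p) - (1-p)*log2(1-p). -0.1729*log2(0.1729) = 0.437781; -0.8271*log2(0.8271) = 0.226515. H = 0.437781 + 0.226515 = 0.6643

0.6643 bits


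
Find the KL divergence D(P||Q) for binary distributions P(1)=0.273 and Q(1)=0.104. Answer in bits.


KL = p*log2(p/q) + (1-p)*log2((1-p)/(1-q)) = 0.273*log2(0.273/0.104) + 0.727*log2(0.727/0.896) = 0.1609

0.1609 bits


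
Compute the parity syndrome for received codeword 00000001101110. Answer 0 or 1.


Syndrome = XOR of all bits = 0 XOR 0 XOR 0 XOR 0 XOR 0 XOR 0 XOR 0 XOR 1 XOR 1 XOR 0 XOR 1 XOR 1 XOR 1 XOR 0 = 1

1


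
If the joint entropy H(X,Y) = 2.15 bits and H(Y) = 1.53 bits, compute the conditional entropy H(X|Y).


H(X|Y) = H(X,Y) - H(Y) = 2.15 - 1.53 = 0.62

0.62 bits


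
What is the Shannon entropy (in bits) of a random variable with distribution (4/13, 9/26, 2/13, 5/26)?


H = -sum(p_i * log2(p_i)). Terms: -(4/13)*log2(4/13) = 0.523212; -(9/26)*log2(9/26) = 0.529794; -(2/13)*log2(2/13) = 0.415452; -(5/26)*log2(5/26) = 0.457406. H = 0.523212 + 0.529794 + 0.415452 + 0.457406 = 1.9259

1.9259 bits


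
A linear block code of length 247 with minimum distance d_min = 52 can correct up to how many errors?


Correction capability = floor((d-1)/2) = floor((52-1)/2) = 25

25 errors


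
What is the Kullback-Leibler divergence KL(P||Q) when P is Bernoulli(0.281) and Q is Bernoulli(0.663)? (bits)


KL = p*log2(p/q) + (1-p)*log2((1-p)/(1-q)) = 0.281*log2(0.281/0.663) + 0.719*log2(0.719/0.337) = 0.438

0.438 bits


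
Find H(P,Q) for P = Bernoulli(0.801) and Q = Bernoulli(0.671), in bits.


H(P,Q) = -p*log2(q) - (1-p)*log2(1-q). -0.801*log2(0.671) = 0.461068; -0.199*log2(0.329) = 0.319164. H(P,Q) = 0.461068 + 0.319164 = 0.7802

0.7802 bits


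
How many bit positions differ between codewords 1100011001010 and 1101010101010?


Count differing positions: . . . ^ . . ^ ^ . . . . . = 3 differences

3


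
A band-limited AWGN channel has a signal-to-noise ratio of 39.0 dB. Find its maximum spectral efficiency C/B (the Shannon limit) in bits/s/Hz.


SNR_linear = 10^(39.0/10) = 7943.2823; C/B = log2(1 + SNR_linear) = log2(1 + 7943.2823) = 12.9557

12.9557 bits/s/Hz


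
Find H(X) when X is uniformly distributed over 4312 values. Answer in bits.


H = log2(n) = log2(4312) = 12.0741

12.0741 bits


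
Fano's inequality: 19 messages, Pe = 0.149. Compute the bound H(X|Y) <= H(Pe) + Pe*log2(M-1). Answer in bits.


H(Pe) = -Pe*log2(Pe) - (1-Pe)*log2(1-Pe) = -0.149*log2(0.149) - 0.851*log2(0.851) = 0.409246 + 0.198086 = 0.6073. Pe*log2(M-1) = 0.149*log2(18) = 0.621319. Bound = H(Pe) + Pe*log2(M-1) = 0.409246 + 0.198086 + 0.621319 = 1.2287

1.2287 bits


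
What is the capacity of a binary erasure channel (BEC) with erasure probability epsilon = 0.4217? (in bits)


C = 1 - epsilon = 1 - 0.4217 = 0.5783

0.5783 bits


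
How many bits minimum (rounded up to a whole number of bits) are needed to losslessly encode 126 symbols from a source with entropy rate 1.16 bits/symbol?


Minimum bits >= n * H = 126 * 1.16 = 146.16, rounded up to a whole number of bits = 147

147 bits


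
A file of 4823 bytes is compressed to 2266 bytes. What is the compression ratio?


Ratio = original / compressed = 4823 / 2266 = 2.1284

2.1284


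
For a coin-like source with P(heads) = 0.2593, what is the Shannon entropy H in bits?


H = -p*log2(p) - (1-p)*log2(1-p). -0.2593*log2(0.2593) = 0.504936; -0.7407*log2(0.7407) = 0.320752. H = 0.504936 + 0.320752 = 0.8257

0.8257 bits


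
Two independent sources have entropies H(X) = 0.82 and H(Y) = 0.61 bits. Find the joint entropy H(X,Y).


For independent variables, H(X,Y) = H(X) + H(Y) = 0.82 + 0.61 = 1.43

1.43 bits


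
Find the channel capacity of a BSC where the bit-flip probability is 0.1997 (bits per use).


H(p) = -p*log2(p) - (1-p)*log2(1-p) = -0.1997*log2(0.1997) - 0.8003*log2(0.8003) = 0.464122 + 0.257206 = 0.7213. C = 1 - H(p) = 1 - 0.7213 = 0.2787

0.2787 bits


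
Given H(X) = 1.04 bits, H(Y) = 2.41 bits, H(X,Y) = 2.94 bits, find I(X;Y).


I(X;Y) = H(X) + H(Y) - H(X,Y) = 1.04 + 2.41 - 2.94 = 0.51

0.51 bits


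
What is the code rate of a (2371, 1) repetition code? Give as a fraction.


Rate = k/n = 1/2371

1/2371


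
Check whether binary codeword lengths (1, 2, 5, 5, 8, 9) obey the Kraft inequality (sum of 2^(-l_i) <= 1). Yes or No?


Kraft sum = sum(2^(-l_i)) = 0.8184, need <= 1. Result: satisfied (a binary prefix-free code with these lengths exists)

Yes


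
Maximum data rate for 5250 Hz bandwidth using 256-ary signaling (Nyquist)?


Rate = 2 * B * log2(M) = 2 * 5250 * 8.0 = 84000.0

84000.0 bps


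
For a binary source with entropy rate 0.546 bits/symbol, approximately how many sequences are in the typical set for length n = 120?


log2|A_typical| = nH = 120 * 0.546 = 65.52, so |A_typical| ~ 2^65.52 = 5.290e+19

5.290e+19


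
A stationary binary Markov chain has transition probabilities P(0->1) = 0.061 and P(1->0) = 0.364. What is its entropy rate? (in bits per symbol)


Stationary distribution: pi_0 = p10/(p01+p10) = 0.8565, pi_1 = 0.1435. Entropy rate H' = pi_0*H(p01) + pi_1*H(p10) = 0.8565*0.3314 + 0.1435*0.946 = 0.4196

0.4196 bits/symbol


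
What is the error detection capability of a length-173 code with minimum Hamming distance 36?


Detection capability = d_min - 1 = 36 - 1 = 35

35 errors


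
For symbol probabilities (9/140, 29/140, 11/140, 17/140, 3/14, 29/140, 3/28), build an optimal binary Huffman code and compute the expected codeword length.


Huffman construction (repeatedly merge the two least-probable nodes; each merge adds 1 bit to every symbol beneath it): 9/140 + 11/140 = 1/7; 3/28 + 17/140 = 8/35; 1/7 + 29/140 = 7/20; 29/140 + 3/14 = 59/140; 8/35 + 7/20 = 81/140; 59/140 + 81/140 = 1. Resulting codeword lengths (in the order the probabilities were given): (4, 3, 4, 3, 2, 2, 3). L_avg = sum(p_i * l_i) = 9/140*4 + 29/140*3 + 11/140*4 + 17/140*3 + 3/14*2 + 29/140*2 + 3/28*3 = 381/140 = 2.7214

2.7214 bits


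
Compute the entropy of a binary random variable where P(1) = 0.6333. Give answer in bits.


H = -p*log2(p) - (1-p)*log2(1-p). -0.6333*log2(0.6333) = 0.417369; -0.3667*log2(0.3667) = 0.530735. H = 0.417369 + 0.530735 = 0.9481

0.9481 bits


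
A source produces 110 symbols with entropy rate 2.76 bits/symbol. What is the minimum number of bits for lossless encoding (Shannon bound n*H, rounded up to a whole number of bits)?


Minimum bits >= n * H = 110 * 2.76 = 303.6, rounded up to a whole number of bits = 304

304 bits


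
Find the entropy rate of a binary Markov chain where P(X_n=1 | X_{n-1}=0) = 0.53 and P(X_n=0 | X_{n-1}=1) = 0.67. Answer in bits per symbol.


Stationary distribution: pi_0 = p10/(p01+p10) = 0.5583, pi_1 = 0.4417. Entropy rate H' = pi_0*H(p01) + pi_1*H(p10) = 0.5583*0.9974 + 0.4417*0.9149 = 0.961

0.961 bits/symbol


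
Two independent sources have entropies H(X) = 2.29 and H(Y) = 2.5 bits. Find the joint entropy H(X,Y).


For independent variables, H(X,Y) = H(X) + H(Y) = 2.29 + 2.5 = 4.79

4.79 bits


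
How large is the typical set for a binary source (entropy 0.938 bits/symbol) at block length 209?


log2|A_typical| = nH = 209 * 0.938 = 196.042, so |A_typical| ~ 2^196.042 = 1.034e+59

1.034e+59


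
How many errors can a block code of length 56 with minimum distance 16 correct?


Correction capability = floor((d-1)/2) = floor((16-1)/2) = 7

7 errors


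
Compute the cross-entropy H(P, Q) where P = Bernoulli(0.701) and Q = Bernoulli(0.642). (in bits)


H(P,Q) = -p*log2(q) - (1-p)*log2(1-q). -0.701*log2(0.642) = 0.448188; -0.299*log2(0.358) = 0.443109. H(P,Q) = 0.448188 + 0.443109 = 0.8913

0.8913 bits


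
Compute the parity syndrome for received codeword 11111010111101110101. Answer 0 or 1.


Syndrome = XOR of all bits = 1 XOR 1 XOR 1 XOR 1 XOR 1 XOR 0 XOR 1 XOR 0 XOR 1 XOR 1 XOR 1 XOR 1 XOR 0 XOR 1 XOR 1 XOR 1 XOR 0 XOR 1 XOR 0 XOR 1 = 1

1


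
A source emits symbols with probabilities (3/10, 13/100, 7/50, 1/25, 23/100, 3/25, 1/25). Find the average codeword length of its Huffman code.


Huffman construction (repeatedly merge the two least-probable nodes; each merge adds 1 bit to every symbol beneath it): 1/25 + 1/25 = 2/25; 2/25 + 3/25 = 1/5; 13/100 + 7/50 = 27/100; 1/5 + 23/100 = 43/100; 27/100 + 3/10 = 57/100; 43/100 + 57/100 = 1. Resulting codeword lengths (in the order the probabilities were given): (2, 3, 3, 4, 2, 3, 4). L_avg = sum(p_i * l_i) = 3/10*2 + 13/100*3 + 7/50*3 + 1/25*4 + 23/100*2 + 3/25*3 + 1/25*4 = 51/20 = 2.55

2.55 bits


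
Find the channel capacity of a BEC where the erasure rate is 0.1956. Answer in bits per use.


C = 1 - epsilon = 1 - 0.1956 = 0.8044

0.8044 bits


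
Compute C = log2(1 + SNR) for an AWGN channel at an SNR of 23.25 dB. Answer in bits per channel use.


SNR_linear = 10^(23.25/10) = 211.3489; C = log2(1 + SNR_linear) = log2(1 + 211.3489) = 7.7303

7.7303 bits/channel use


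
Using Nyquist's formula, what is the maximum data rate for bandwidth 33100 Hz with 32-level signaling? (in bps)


Rate = 2 * B * log2(M) = 2 * 33100 * 5.0 = 331000.0

331000.0 bps


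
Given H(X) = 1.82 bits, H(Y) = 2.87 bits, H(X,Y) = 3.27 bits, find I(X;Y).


I(X;Y) = H(X) + H(Y) - H(X,Y) = 1.82 + 2.87 - 3.27 = 1.42

1.42 bits


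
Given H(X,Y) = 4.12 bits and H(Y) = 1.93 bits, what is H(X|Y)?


H(X|Y) = H(X,Y) - H(Y) = 4.12 - 1.93 = 2.19

2.19 bits


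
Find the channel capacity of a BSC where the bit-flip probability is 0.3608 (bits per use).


H(p) = -p*log2(p) - (1-p)*log2(1-p) = -0.3608*log2(0.3608) - 0.6392*log2(0.6392) = 0.530639 + 0.412706 = 0.9433. C = 1 - H(p) = 1 - 0.9433 = 0.0567

0.0567 bits


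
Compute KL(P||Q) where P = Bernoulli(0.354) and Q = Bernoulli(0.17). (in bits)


KL = p*log2(p/q) + (1-p)*log2((1-p)/(1-q)) = 0.354*log2(0.354/0.17) + 0.646*log2(0.646/0.83) = 0.141

0.141 bits


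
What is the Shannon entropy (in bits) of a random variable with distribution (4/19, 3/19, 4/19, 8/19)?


H = -sum(p_i * log2(p_i)). Terms: -(4/19)*log2(4/19) = 0.473248; -(3/19)*log2(3/19) = 0.420468; -(4/19)*log2(4/19) = 0.473248; -(8/19)*log2(8/19) = 0.525443. H = 0.473248 + 0.420468 + 0.473248 + 0.525443 = 1.8924

1.8924 bits


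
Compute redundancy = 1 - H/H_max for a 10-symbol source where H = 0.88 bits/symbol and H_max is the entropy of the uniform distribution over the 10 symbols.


H_max = log2(K) = log2(10) = 3.3219 bits/symbol. Redundancy = 1 - H/H_max = 1 - 0.88/3.3219 = 1 - 0.2649 = 0.7351

0.7351


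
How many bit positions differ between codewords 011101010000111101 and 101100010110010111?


Count differing positions: ^ ^ . . . ^ . . . ^ ^ . ^ . ^ . ^ . = 8 differences

8


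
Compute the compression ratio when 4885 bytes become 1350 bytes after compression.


Ratio = original / compressed = 4885 / 1350 = 3.6185

3.6185


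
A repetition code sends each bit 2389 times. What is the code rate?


Rate = k/n = 1/2389

1/2389


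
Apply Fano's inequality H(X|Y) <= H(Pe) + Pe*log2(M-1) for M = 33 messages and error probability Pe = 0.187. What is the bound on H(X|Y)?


H(Pe) = -Pe*log2(Pe) - (1-Pe)*log2(1-Pe) = -0.187*log2(0.187) - 0.813*log2(0.813) = 0.452332 + 0.242821 = 0.6952. Pe*log2(M-1) = 0.187*log2(32) = 0.935000. Bound = H(Pe) + Pe*log2(M-1) = 0.452332 + 0.242821 + 0.935000 = 1.6302

1.6302 bits


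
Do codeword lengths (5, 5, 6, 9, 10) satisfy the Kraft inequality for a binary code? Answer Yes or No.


Kraft sum = sum(2^(-l_i)) = 0.0811, need <= 1. Result: satisfied (a binary prefix-free code with these lengths exists)

Yes


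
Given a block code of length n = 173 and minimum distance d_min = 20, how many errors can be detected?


Detection capability = d_min - 1 = 20 - 1 = 19

19 errors


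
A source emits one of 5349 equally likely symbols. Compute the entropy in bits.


H = log2(n) = log2(5349) = 12.3851

12.3851 bits


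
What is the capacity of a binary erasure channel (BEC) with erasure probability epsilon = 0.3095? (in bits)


C = 1 - epsilon = 1 - 0.3095 = 0.6905

0.6905 bits


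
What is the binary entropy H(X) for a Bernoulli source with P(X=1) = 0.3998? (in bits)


H = -p*log2(p) - (1-p)*log2(1-p). -0.3998*log2(0.3998) = 0.528795; -0.6002*log2(0.6002) = 0.442038. H = 0.528795 + 0.442038 = 0.9708

0.9708 bits


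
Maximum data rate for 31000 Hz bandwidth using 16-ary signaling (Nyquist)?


Rate = 2 * B * log2(M) = 2 * 31000 * 4.0 = 248000.0

248000.0 bps


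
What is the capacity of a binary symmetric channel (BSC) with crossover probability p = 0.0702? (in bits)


H(p) = -p*log2(p) - (1-p)*log2(1-p) = -0.0702*log2(0.0702) - 0.9298*log2(0.9298) = 0.269033 + 0.097636 = 0.3667. C = 1 - H(p) = 1 - 0.3667 = 0.6333

0.6333 bits


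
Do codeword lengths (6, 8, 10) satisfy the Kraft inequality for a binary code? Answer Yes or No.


Kraft sum = sum(2^(-l_i)) = 0.0205, need <= 1. Result: satisfied (a binary prefix-free code with these lengths exists)

Yes


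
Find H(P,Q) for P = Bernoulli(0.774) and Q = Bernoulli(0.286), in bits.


H(P,Q) = -p*log2(q) - (1-p)*log2(1-q). -0.774*log2(0.286) = 1.397777; -0.226*log2(0.714) = 0.109837. H(P,Q) = 1.397777 + 0.109837 = 1.5076

1.5076 bits


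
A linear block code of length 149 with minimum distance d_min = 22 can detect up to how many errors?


Detection capability = d_min - 1 = 22 - 1 = 21

21 errors


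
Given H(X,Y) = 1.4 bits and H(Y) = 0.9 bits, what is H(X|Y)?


H(X|Y) = H(X,Y) - H(Y) = 1.4 - 0.9 = 0.5

0.5 bits


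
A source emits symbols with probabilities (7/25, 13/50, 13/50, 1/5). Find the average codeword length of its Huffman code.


Huffman construction (repeatedly merge the two least-probable nodes; each merge adds 1 bit to every symbol beneath it): 1/5 + 13/50 = 23/50; 13/50 + 7/25 = 27/50; 23/50 + 27/50 = 1. Resulting codeword lengths (in the order the probabilities were given): (2, 2, 2, 2). L_avg = sum(p_i * l_i) = 7/25*2 + 13/50*2 + 13/50*2 + 1/5*2 = 2

2.0 bits


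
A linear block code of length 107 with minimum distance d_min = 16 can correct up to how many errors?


Correction capability = floor((d-1)/2) = floor((16-1)/2) = 7

7 errors
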